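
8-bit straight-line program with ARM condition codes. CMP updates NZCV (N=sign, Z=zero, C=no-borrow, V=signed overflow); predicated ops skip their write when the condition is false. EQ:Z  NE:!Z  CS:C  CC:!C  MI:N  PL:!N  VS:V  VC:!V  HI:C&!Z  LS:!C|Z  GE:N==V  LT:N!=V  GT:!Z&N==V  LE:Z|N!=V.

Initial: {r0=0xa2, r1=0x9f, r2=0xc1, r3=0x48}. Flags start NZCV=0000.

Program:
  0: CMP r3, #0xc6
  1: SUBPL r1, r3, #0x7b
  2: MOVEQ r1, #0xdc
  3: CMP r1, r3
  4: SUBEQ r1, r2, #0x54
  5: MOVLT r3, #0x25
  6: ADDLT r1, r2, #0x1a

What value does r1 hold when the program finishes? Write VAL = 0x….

VAL = 0xdb

0: ✓ CMP  NZCV=1001
1: · SUBPL
2: · MOVEQ
3: ✓ CMP  NZCV=0011
4: · SUBEQ
5: ✓ MOVLT  r3←0x25
6: ✓ ADDLT  r1←0xdb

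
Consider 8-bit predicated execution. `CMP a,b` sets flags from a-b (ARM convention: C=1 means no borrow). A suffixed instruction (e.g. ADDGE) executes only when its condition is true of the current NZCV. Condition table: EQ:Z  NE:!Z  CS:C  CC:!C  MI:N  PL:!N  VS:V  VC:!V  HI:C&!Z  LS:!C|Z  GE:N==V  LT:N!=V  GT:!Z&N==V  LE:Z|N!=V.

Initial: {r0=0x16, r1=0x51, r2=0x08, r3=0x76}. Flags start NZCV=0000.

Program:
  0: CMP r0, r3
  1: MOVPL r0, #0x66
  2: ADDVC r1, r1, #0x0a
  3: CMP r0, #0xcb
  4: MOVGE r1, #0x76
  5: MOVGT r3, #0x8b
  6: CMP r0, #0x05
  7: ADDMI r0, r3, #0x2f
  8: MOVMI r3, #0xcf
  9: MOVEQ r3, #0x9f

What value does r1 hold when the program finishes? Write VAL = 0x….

VAL = 0x76

0: ✓ CMP  NZCV=1000
1: · MOVPL
2: ✓ ADDVC  r1←0x5b
3: ✓ CMP  NZCV=0000
4: ✓ MOVGE  r1←0x76
5: ✓ MOVGT  r3←0x8b
6: ✓ CMP  NZCV=0010
7: · ADDMI
8: · MOVMI
9: · MOVEQ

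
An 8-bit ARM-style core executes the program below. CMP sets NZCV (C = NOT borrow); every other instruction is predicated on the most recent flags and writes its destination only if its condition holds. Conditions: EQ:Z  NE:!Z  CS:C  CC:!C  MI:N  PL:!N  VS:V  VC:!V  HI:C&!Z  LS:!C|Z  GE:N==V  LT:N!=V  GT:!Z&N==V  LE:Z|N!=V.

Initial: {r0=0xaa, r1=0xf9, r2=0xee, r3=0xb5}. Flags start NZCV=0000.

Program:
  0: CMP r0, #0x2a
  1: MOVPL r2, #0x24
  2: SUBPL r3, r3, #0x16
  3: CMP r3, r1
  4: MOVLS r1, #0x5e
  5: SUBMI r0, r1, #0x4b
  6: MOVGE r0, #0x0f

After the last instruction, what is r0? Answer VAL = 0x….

[0] flags=1010 → (cmp)
[1] flags=1010 PL?F → skip
[2] flags=1010 PL?F → skip
[3] flags=1000 → (cmp)
[4] flags=1000 LS?T → r1=0x5e
[5] flags=1000 MI?T → r0=0x13
[6] flags=1000 GE?F → skip

VAL = 0x13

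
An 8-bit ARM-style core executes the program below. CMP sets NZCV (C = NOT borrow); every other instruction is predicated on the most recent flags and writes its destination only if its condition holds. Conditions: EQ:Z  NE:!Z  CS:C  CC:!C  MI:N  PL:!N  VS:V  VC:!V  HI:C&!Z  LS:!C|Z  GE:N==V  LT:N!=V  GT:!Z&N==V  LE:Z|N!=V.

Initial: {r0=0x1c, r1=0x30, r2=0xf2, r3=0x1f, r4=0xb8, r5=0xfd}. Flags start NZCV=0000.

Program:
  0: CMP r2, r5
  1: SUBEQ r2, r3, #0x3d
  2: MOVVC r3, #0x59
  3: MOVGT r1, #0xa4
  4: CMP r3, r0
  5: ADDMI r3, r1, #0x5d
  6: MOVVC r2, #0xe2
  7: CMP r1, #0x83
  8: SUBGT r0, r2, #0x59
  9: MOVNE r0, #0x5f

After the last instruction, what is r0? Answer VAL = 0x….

[0] flags=1000 → (cmp)
[1] flags=1000 EQ?F → skip
[2] flags=1000 VC?T → r3=0x59
[3] flags=1000 GT?F → skip
[4] flags=0010 → (cmp)
[5] flags=0010 MI?F → skip
[6] flags=0010 VC?T → r2=0xe2
[7] flags=1001 → (cmp)
[8] flags=1001 GT?T → r0=0x89
[9] flags=1001 NE?T → r0=0x5f

VAL = 0x5f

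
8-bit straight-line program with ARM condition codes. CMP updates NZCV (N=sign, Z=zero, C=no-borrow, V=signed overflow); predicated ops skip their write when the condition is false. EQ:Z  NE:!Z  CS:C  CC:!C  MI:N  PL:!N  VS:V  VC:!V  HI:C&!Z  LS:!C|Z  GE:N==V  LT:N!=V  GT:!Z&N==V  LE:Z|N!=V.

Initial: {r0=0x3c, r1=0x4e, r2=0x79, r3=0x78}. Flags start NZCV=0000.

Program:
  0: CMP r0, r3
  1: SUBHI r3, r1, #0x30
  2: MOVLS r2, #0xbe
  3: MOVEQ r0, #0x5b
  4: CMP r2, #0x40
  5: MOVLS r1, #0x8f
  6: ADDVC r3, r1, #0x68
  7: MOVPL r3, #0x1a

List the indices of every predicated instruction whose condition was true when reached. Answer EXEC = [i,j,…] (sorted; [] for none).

EXEC = [2,7]

0: ✓ CMP  NZCV=1000
1: · SUBHI
2: ✓ MOVLS  r2←0xbe
3: · MOVEQ
4: ✓ CMP  NZCV=0011
5: · MOVLS
6: · ADDVC
7: ✓ MOVPL  r3←0x1a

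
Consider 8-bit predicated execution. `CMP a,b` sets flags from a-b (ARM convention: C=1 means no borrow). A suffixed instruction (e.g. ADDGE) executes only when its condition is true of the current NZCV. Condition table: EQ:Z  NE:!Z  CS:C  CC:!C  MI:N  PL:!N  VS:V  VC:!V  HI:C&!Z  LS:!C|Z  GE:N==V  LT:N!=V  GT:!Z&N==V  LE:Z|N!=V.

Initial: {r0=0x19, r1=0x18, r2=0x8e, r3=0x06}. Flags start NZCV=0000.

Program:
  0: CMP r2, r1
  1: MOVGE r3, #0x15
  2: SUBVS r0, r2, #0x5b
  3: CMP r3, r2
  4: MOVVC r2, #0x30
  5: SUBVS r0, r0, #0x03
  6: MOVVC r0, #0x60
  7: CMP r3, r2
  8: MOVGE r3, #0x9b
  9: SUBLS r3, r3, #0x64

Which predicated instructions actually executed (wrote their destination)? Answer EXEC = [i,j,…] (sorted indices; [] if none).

EXEC = [2,4,6,9]

[0] flags=0011 → (cmp)
[1] flags=0011 GE?F → skip
[2] flags=0011 VS?T → r0=0x33
[3] flags=0000 → (cmp)
[4] flags=0000 VC?T → r2=0x30
[5] flags=0000 VS?F → skip
[6] flags=0000 VC?T → r0=0x60
[7] flags=1000 → (cmp)
[8] flags=1000 GE?F → skip
[9] flags=1000 LS?T → r3=0xa2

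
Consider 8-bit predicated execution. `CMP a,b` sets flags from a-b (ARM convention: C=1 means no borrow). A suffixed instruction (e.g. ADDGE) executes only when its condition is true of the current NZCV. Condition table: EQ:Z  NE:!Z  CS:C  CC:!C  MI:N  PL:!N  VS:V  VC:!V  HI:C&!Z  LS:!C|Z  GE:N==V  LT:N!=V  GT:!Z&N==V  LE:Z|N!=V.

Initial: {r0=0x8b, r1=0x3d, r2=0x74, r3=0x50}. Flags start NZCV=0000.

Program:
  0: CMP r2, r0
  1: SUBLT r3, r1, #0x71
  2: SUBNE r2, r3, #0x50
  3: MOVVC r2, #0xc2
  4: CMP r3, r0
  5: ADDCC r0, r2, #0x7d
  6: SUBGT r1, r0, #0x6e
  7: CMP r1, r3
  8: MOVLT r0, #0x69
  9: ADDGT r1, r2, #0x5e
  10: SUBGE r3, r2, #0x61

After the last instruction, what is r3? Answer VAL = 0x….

[0] flags=1001 → (cmp)
[1] flags=1001 LT?F → skip
[2] flags=1001 NE?T → r2=0x00
[3] flags=1001 VC?F → skip
[4] flags=1001 → (cmp)
[5] flags=1001 CC?T → r0=0x7d
[6] flags=1001 GT?T → r1=0x0f
[7] flags=1000 → (cmp)
[8] flags=1000 LT?T → r0=0x69
[9] flags=1000 GT?F → skip
[10] flags=1000 GE?F → skip

VAL = 0x50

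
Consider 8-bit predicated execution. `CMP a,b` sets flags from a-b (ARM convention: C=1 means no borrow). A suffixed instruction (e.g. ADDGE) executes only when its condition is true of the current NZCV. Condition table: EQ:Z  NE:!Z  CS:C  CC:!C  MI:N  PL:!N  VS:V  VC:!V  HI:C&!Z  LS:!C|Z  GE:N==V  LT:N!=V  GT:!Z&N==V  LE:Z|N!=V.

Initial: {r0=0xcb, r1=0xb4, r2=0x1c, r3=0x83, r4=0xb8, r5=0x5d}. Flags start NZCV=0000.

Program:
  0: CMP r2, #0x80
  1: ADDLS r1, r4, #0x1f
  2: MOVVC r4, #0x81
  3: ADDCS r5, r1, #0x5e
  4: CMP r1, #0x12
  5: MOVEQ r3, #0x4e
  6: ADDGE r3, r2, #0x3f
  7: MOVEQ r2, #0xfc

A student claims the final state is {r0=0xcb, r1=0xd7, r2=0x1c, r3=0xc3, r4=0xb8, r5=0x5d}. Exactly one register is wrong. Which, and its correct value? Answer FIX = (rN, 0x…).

FIX = (r3, 0x83)

[0] flags=1001 → (cmp)
[1] flags=1001 LS?T → r1=0xd7
[2] flags=1001 VC?F → skip
[3] flags=1001 CS?F → skip
[4] flags=1010 → (cmp)
[5] flags=1010 EQ?F → skip
[6] flags=1010 GE?F → skip
[7] flags=1010 EQ?F → skip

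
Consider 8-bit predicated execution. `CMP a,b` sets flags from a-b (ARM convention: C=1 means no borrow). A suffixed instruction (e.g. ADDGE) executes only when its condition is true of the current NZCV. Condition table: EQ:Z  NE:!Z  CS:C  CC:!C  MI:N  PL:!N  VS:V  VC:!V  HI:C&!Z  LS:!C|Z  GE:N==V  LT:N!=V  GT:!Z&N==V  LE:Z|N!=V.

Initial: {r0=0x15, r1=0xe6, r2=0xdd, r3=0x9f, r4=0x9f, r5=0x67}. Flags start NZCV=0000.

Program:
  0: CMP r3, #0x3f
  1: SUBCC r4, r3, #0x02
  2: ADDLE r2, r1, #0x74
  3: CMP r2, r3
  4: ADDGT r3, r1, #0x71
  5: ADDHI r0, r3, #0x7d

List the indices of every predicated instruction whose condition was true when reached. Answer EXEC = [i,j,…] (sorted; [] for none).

EXEC = [2,4]

0: ✓ CMP  NZCV=0011
1: · SUBCC
2: ✓ ADDLE  r2←0x5a
3: ✓ CMP  NZCV=1001
4: ✓ ADDGT  r3←0x57
5: · ADDHI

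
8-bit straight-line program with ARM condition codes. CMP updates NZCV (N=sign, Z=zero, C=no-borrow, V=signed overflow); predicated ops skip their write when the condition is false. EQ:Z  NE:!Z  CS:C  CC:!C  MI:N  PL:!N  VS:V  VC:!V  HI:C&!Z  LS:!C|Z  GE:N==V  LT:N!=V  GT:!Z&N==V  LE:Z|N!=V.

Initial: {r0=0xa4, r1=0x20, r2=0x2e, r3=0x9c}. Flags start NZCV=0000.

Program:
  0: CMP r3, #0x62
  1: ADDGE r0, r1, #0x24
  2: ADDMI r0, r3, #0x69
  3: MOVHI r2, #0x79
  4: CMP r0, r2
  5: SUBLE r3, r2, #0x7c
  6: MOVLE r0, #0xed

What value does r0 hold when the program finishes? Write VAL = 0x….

VAL = 0xed

[0] flags=0011 → (cmp)
[1] flags=0011 GE?F → skip
[2] flags=0011 MI?F → skip
[3] flags=0011 HI?T → r2=0x79
[4] flags=0011 → (cmp)
[5] flags=0011 LE?T → r3=0xfd
[6] flags=0011 LE?T → r0=0xed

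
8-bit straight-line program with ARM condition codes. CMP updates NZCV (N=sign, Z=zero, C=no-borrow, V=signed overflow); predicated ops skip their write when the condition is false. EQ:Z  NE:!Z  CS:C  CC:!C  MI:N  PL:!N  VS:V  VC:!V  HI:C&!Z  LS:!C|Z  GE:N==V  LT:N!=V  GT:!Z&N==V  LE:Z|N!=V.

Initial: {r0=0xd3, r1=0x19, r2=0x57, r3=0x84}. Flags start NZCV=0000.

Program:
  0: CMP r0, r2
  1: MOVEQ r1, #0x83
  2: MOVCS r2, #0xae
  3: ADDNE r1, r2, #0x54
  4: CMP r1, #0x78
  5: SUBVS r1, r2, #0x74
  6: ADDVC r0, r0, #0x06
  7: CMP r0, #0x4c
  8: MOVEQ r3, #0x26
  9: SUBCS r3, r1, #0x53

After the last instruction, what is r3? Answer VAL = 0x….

VAL = 0xaf

[0] flags=0011 → (cmp)
[1] flags=0011 EQ?F → skip
[2] flags=0011 CS?T → r2=0xae
[3] flags=0011 NE?T → r1=0x02
[4] flags=1000 → (cmp)
[5] flags=1000 VS?F → skip
[6] flags=1000 VC?T → r0=0xd9
[7] flags=1010 → (cmp)
[8] flags=1010 EQ?F → skip
[9] flags=1010 CS?T → r3=0xaf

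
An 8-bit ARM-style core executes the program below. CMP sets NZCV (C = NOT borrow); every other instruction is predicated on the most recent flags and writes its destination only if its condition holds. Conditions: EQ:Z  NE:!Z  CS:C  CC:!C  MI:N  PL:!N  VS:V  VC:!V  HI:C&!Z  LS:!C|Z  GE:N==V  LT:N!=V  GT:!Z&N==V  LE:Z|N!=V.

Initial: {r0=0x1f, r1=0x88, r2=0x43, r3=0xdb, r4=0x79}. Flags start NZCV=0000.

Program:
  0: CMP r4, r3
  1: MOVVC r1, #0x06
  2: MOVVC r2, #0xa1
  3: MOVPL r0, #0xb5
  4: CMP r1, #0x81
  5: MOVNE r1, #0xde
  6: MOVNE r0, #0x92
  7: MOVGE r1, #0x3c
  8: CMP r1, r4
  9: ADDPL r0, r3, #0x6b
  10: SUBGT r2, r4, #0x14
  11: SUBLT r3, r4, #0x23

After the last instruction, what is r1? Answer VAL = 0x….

[0] flags=1001 → (cmp)
[1] flags=1001 VC?F → skip
[2] flags=1001 VC?F → skip
[3] flags=1001 PL?F → skip
[4] flags=0010 → (cmp)
[5] flags=0010 NE?T → r1=0xde
[6] flags=0010 NE?T → r0=0x92
[7] flags=0010 GE?T → r1=0x3c
[8] flags=1000 → (cmp)
[9] flags=1000 PL?F → skip
[10] flags=1000 GT?F → skip
[11] flags=1000 LT?T → r3=0x56

VAL = 0x3c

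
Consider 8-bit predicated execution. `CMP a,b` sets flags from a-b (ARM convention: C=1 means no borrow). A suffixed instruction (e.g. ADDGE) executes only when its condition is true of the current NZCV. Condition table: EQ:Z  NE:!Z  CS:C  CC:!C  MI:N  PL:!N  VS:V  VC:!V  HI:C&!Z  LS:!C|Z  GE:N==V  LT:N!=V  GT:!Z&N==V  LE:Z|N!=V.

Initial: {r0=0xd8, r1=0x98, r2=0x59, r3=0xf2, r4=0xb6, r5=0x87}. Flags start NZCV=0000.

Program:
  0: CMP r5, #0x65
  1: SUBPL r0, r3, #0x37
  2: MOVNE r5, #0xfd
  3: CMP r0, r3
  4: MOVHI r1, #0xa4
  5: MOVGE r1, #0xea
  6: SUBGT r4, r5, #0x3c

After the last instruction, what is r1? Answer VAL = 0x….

VAL = 0x98

0: ✓ CMP  NZCV=0011
1: ✓ SUBPL  r0←0xbb
2: ✓ MOVNE  r5←0xfd
3: ✓ CMP  NZCV=1000
4: · MOVHI
5: · MOVGE
6: · SUBGT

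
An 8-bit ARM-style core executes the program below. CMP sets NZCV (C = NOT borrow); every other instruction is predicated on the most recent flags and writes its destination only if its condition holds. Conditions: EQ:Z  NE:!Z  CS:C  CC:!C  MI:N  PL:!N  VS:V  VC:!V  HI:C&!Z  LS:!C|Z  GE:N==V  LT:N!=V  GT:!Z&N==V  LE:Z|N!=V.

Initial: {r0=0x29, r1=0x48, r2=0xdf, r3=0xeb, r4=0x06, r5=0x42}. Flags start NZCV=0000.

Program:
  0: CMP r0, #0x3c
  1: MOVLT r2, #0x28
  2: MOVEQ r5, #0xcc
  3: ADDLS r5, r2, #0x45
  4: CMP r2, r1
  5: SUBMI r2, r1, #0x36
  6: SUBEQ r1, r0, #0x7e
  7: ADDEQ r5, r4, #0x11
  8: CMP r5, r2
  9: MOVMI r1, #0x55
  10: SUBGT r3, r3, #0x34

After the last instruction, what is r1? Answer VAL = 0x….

[0] flags=1000 → (cmp)
[1] flags=1000 LT?T → r2=0x28
[2] flags=1000 EQ?F → skip
[3] flags=1000 LS?T → r5=0x6d
[4] flags=1000 → (cmp)
[5] flags=1000 MI?T → r2=0x12
[6] flags=1000 EQ?F → skip
[7] flags=1000 EQ?F → skip
[8] flags=0010 → (cmp)
[9] flags=0010 MI?F → skip
[10] flags=0010 GT?T → r3=0xb7

VAL = 0x48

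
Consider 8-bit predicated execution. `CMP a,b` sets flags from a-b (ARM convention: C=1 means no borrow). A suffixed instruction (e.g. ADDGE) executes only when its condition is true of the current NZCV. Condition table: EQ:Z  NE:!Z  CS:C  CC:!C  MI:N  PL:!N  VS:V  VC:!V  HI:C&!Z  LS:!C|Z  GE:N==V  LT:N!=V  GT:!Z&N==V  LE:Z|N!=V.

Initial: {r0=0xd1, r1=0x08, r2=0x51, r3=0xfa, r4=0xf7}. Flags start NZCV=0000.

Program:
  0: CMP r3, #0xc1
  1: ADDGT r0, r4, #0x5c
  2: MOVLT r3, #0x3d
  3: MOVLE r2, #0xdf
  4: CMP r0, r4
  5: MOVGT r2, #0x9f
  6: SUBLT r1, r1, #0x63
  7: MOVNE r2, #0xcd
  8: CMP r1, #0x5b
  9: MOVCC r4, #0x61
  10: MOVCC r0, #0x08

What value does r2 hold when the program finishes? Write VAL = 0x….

VAL = 0xcd

0: ✓ CMP  NZCV=0010
1: ✓ ADDGT  r0←0x53
2: · MOVLT
3: · MOVLE
4: ✓ CMP  NZCV=0000
5: ✓ MOVGT  r2←0x9f
6: · SUBLT
7: ✓ MOVNE  r2←0xcd
8: ✓ CMP  NZCV=1000
9: ✓ MOVCC  r4←0x61
10: ✓ MOVCC  r0←0x08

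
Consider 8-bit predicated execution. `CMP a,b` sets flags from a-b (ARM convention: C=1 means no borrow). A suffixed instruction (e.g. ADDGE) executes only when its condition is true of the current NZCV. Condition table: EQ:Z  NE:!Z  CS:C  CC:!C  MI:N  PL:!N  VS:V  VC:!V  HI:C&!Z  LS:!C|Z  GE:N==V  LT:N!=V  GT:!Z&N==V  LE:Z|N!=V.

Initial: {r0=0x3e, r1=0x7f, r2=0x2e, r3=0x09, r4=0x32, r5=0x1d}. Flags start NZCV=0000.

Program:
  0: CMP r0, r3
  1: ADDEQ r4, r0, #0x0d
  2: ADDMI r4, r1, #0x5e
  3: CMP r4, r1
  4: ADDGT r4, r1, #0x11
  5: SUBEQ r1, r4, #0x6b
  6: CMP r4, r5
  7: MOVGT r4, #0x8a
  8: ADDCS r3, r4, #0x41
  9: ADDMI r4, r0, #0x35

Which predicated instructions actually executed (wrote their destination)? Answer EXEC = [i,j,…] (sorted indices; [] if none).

[0] flags=0010 → (cmp)
[1] flags=0010 EQ?F → skip
[2] flags=0010 MI?F → skip
[3] flags=1000 → (cmp)
[4] flags=1000 GT?F → skip
[5] flags=1000 EQ?F → skip
[6] flags=0010 → (cmp)
[7] flags=0010 GT?T → r4=0x8a
[8] flags=0010 CS?T → r3=0xcb
[9] flags=0010 MI?F → skip

EXEC = [7,8]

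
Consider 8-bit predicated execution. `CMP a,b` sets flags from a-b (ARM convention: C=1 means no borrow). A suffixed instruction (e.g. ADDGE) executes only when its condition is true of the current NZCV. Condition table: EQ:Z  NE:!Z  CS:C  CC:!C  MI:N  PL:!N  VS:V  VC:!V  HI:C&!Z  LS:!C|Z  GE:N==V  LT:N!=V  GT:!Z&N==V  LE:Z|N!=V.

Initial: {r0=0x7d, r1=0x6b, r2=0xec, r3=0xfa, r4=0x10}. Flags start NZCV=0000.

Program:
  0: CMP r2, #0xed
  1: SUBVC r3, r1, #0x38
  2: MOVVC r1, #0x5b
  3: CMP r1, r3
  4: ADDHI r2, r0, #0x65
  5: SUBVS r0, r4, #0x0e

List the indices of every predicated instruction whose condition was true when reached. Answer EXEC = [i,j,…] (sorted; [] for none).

[0] flags=1000 → (cmp)
[1] flags=1000 VC?T → r3=0x33
[2] flags=1000 VC?T → r1=0x5b
[3] flags=0010 → (cmp)
[4] flags=0010 HI?T → r2=0xe2
[5] flags=0010 VS?F → skip

EXEC = [1,2,4]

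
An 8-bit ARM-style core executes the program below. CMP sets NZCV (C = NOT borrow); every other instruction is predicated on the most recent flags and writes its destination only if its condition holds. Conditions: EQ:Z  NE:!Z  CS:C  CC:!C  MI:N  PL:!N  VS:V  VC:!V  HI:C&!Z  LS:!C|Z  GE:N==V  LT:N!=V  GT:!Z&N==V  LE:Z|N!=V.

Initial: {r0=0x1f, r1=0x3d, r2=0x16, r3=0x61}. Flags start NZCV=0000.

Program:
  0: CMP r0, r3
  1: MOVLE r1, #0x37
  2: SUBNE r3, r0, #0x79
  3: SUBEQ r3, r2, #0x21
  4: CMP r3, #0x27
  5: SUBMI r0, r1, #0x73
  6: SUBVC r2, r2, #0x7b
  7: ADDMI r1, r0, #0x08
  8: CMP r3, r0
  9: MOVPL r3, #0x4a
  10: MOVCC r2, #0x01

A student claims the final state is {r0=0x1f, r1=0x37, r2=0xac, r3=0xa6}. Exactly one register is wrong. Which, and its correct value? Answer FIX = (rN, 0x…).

[0] flags=1000 → (cmp)
[1] flags=1000 LE?T → r1=0x37
[2] flags=1000 NE?T → r3=0xa6
[3] flags=1000 EQ?F → skip
[4] flags=0011 → (cmp)
[5] flags=0011 MI?F → skip
[6] flags=0011 VC?F → skip
[7] flags=0011 MI?F → skip
[8] flags=1010 → (cmp)
[9] flags=1010 PL?F → skip
[10] flags=1010 CC?F → skip

FIX = (r2, 0x16)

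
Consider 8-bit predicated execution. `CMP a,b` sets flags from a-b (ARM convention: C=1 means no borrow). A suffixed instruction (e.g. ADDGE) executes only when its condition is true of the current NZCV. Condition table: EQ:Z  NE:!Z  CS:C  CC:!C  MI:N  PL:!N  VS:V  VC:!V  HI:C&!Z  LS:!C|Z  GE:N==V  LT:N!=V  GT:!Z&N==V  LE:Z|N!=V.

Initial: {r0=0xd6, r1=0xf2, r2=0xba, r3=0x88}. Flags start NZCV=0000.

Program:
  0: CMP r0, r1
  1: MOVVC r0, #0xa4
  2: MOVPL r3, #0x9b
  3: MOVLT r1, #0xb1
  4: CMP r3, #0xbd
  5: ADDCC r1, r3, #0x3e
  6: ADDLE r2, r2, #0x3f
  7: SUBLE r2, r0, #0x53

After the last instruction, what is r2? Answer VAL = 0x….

VAL = 0x51

[0] flags=1000 → (cmp)
[1] flags=1000 VC?T → r0=0xa4
[2] flags=1000 PL?F → skip
[3] flags=1000 LT?T → r1=0xb1
[4] flags=1000 → (cmp)
[5] flags=1000 CC?T → r1=0xc6
[6] flags=1000 LE?T → r2=0xf9
[7] flags=1000 LE?T → r2=0x51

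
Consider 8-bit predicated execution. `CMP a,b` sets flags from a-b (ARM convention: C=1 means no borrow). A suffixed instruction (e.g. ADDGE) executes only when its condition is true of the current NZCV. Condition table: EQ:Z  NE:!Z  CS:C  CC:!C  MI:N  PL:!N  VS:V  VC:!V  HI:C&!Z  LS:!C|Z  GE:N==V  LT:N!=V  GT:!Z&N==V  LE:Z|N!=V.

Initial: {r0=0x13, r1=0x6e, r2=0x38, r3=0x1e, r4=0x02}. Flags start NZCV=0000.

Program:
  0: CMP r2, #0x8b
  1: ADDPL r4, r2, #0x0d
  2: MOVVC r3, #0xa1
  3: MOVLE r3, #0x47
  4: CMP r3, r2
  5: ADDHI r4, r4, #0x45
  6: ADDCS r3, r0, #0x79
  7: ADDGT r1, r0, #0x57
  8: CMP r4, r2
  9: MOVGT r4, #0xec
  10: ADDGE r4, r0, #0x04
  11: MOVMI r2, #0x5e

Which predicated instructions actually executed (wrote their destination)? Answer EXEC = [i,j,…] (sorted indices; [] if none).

[0] flags=1001 → (cmp)
[1] flags=1001 PL?F → skip
[2] flags=1001 VC?F → skip
[3] flags=1001 LE?F → skip
[4] flags=1000 → (cmp)
[5] flags=1000 HI?F → skip
[6] flags=1000 CS?F → skip
[7] flags=1000 GT?F → skip
[8] flags=1000 → (cmp)
[9] flags=1000 GT?F → skip
[10] flags=1000 GE?F → skip
[11] flags=1000 MI?T → r2=0x5e

EXEC = [11]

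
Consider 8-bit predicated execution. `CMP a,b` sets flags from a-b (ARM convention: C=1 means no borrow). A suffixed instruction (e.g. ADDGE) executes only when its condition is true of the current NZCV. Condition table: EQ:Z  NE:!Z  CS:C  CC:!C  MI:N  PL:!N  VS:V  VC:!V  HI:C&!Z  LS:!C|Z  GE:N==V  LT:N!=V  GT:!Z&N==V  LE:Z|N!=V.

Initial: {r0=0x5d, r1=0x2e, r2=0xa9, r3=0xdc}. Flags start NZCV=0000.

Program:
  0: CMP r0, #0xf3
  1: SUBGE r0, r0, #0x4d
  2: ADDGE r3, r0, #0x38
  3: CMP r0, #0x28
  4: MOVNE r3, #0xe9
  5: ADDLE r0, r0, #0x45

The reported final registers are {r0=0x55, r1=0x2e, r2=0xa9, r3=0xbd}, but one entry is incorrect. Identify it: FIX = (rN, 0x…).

[0] flags=0000 → (cmp)
[1] flags=0000 GE?T → r0=0x10
[2] flags=0000 GE?T → r3=0x48
[3] flags=1000 → (cmp)
[4] flags=1000 NE?T → r3=0xe9
[5] flags=1000 LE?T → r0=0x55

FIX = (r3, 0xe9)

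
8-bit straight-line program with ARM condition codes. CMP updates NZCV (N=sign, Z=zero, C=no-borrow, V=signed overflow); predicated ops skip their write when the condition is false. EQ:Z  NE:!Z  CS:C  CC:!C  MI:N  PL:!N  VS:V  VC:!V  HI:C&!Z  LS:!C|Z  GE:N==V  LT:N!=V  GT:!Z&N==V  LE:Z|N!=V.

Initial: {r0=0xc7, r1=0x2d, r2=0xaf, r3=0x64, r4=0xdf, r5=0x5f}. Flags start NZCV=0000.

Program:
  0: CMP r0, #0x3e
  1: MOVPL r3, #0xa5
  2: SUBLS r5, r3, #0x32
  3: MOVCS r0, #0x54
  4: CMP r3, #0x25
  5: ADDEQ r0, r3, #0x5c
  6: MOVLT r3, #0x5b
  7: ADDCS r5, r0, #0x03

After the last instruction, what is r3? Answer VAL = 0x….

VAL = 0x64

0: ✓ CMP  NZCV=1010
1: · MOVPL
2: · SUBLS
3: ✓ MOVCS  r0←0x54
4: ✓ CMP  NZCV=0010
5: · ADDEQ
6: · MOVLT
7: ✓ ADDCS  r5←0x57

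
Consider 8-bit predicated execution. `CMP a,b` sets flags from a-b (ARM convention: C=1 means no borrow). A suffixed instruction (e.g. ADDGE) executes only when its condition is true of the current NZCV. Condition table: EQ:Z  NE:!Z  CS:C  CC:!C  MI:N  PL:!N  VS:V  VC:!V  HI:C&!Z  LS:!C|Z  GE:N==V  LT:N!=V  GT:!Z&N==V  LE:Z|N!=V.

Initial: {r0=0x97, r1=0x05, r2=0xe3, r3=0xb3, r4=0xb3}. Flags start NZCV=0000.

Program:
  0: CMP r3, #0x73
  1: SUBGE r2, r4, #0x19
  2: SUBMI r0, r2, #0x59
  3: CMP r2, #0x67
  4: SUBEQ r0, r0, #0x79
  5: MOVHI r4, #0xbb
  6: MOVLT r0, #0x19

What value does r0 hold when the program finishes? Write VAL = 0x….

0: ✓ CMP  NZCV=0011
1: · SUBGE
2: · SUBMI
3: ✓ CMP  NZCV=0011
4: · SUBEQ
5: ✓ MOVHI  r4←0xbb
6: ✓ MOVLT  r0←0x19

VAL = 0x19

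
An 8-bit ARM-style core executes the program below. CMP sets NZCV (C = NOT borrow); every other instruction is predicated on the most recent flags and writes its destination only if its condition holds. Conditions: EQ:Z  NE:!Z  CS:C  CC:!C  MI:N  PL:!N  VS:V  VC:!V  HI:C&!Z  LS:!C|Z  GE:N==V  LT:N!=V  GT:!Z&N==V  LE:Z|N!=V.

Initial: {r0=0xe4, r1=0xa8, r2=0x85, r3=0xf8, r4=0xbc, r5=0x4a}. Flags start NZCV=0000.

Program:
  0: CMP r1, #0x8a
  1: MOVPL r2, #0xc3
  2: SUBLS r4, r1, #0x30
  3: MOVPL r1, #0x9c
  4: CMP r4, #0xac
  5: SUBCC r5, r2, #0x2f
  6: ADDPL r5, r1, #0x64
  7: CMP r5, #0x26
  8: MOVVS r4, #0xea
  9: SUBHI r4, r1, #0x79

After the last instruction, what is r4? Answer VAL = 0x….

[0] flags=0010 → (cmp)
[1] flags=0010 PL?T → r2=0xc3
[2] flags=0010 LS?F → skip
[3] flags=0010 PL?T → r1=0x9c
[4] flags=0010 → (cmp)
[5] flags=0010 CC?F → skip
[6] flags=0010 PL?T → r5=0x00
[7] flags=1000 → (cmp)
[8] flags=1000 VS?F → skip
[9] flags=1000 HI?F → skip

VAL = 0xbc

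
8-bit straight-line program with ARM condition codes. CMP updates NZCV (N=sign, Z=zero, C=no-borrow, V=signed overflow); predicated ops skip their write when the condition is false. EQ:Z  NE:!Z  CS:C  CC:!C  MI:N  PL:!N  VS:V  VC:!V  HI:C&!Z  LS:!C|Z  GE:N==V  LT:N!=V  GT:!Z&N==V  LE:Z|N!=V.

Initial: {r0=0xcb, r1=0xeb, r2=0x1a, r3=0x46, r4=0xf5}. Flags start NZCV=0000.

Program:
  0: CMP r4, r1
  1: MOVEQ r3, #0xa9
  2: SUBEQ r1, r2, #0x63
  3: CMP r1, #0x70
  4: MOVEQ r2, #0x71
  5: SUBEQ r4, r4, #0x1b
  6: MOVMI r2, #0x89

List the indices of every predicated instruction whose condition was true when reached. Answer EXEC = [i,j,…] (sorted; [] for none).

0: ✓ CMP  NZCV=0010
1: · MOVEQ
2: · SUBEQ
3: ✓ CMP  NZCV=0011
4: · MOVEQ
5: · SUBEQ
6: · MOVMI

EXEC = []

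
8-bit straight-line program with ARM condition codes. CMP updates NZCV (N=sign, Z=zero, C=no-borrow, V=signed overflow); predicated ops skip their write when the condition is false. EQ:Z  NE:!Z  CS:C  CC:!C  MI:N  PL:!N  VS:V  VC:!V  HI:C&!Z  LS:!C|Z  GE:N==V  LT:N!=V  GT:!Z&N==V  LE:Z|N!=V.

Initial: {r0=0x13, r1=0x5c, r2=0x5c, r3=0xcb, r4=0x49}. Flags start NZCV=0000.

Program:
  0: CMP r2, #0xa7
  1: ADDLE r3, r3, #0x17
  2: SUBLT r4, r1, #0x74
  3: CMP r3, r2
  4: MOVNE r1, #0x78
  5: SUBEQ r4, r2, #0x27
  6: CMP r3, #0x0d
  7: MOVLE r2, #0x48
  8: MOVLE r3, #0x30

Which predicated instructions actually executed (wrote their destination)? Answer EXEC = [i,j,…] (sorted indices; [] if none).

EXEC = [4,7,8]

0: ✓ CMP  NZCV=1001
1: · ADDLE
2: · SUBLT
3: ✓ CMP  NZCV=0011
4: ✓ MOVNE  r1←0x78
5: · SUBEQ
6: ✓ CMP  NZCV=1010
7: ✓ MOVLE  r2←0x48
8: ✓ MOVLE  r3←0x30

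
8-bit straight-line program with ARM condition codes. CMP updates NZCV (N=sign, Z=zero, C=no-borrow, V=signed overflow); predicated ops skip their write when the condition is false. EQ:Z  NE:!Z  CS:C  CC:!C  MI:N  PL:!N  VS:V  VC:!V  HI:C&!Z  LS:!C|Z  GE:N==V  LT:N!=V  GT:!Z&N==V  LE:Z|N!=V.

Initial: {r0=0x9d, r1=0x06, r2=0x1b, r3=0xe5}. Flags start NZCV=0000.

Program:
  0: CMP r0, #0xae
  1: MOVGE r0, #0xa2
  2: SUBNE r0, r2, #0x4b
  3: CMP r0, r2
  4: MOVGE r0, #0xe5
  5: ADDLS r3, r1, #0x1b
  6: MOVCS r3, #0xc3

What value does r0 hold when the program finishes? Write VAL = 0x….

VAL = 0xd0

0: ✓ CMP  NZCV=1000
1: · MOVGE
2: ✓ SUBNE  r0←0xd0
3: ✓ CMP  NZCV=1010
4: · MOVGE
5: · ADDLS
6: ✓ MOVCS  r3←0xc3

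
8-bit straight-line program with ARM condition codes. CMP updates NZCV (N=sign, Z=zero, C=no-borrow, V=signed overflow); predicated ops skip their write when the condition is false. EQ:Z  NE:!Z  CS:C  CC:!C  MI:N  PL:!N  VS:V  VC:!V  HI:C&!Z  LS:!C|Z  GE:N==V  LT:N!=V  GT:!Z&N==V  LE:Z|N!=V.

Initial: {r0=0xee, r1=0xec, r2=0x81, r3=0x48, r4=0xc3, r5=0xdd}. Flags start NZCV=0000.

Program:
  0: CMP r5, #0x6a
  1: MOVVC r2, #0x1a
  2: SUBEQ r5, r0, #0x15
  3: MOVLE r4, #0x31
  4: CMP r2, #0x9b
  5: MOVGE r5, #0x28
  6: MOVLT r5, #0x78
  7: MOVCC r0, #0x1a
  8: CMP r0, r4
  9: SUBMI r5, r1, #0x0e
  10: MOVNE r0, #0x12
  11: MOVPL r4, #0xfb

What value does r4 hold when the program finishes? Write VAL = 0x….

VAL = 0x31

[0] flags=0011 → (cmp)
[1] flags=0011 VC?F → skip
[2] flags=0011 EQ?F → skip
[3] flags=0011 LE?T → r4=0x31
[4] flags=1000 → (cmp)
[5] flags=1000 GE?F → skip
[6] flags=1000 LT?T → r5=0x78
[7] flags=1000 CC?T → r0=0x1a
[8] flags=1000 → (cmp)
[9] flags=1000 MI?T → r5=0xde
[10] flags=1000 NE?T → r0=0x12
[11] flags=1000 PL?F → skip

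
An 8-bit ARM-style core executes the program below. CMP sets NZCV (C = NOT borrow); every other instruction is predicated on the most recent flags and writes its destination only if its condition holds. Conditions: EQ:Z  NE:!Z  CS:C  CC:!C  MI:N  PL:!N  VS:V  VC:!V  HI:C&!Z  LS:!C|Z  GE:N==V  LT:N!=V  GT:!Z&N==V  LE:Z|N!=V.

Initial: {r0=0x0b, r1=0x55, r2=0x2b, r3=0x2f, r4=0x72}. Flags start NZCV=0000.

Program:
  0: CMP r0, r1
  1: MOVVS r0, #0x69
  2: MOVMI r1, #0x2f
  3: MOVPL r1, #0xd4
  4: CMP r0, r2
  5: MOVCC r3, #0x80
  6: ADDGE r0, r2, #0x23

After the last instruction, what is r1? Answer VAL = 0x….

VAL = 0x2f

[0] flags=1000 → (cmp)
[1] flags=1000 VS?F → skip
[2] flags=1000 MI?T → r1=0x2f
[3] flags=1000 PL?F → skip
[4] flags=1000 → (cmp)
[5] flags=1000 CC?T → r3=0x80
[6] flags=1000 GE?F → skip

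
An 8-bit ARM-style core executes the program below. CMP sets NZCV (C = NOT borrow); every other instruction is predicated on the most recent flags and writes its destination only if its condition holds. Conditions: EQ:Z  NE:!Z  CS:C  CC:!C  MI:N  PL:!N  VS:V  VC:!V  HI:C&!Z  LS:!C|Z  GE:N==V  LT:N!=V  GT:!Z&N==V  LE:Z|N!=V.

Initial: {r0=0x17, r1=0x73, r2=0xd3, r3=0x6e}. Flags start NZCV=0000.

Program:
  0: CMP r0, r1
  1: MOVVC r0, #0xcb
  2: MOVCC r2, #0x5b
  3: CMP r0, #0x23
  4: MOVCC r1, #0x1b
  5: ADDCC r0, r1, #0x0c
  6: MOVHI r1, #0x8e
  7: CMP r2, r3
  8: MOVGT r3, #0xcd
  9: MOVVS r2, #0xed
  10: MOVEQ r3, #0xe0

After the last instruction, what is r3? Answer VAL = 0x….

0: ✓ CMP  NZCV=1000
1: ✓ MOVVC  r0←0xcb
2: ✓ MOVCC  r2←0x5b
3: ✓ CMP  NZCV=1010
4: · MOVCC
5: · ADDCC
6: ✓ MOVHI  r1←0x8e
7: ✓ CMP  NZCV=1000
8: · MOVGT
9: · MOVVS
10: · MOVEQ

VAL = 0x6e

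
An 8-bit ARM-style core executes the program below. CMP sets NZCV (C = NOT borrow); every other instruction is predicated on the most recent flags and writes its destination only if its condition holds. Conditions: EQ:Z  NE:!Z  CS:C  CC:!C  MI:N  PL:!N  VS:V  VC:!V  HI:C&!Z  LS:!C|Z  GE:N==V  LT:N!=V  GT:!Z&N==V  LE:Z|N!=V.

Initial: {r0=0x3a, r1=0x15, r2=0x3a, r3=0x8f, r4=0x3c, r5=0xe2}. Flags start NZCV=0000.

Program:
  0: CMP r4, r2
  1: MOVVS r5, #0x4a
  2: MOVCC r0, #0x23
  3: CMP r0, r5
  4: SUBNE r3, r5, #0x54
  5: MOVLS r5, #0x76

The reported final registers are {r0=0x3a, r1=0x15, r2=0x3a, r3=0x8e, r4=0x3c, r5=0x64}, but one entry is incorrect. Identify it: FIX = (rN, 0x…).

0: ✓ CMP  NZCV=0010
1: · MOVVS
2: · MOVCC
3: ✓ CMP  NZCV=0000
4: ✓ SUBNE  r3←0x8e
5: ✓ MOVLS  r5←0x76

FIX = (r5, 0x76)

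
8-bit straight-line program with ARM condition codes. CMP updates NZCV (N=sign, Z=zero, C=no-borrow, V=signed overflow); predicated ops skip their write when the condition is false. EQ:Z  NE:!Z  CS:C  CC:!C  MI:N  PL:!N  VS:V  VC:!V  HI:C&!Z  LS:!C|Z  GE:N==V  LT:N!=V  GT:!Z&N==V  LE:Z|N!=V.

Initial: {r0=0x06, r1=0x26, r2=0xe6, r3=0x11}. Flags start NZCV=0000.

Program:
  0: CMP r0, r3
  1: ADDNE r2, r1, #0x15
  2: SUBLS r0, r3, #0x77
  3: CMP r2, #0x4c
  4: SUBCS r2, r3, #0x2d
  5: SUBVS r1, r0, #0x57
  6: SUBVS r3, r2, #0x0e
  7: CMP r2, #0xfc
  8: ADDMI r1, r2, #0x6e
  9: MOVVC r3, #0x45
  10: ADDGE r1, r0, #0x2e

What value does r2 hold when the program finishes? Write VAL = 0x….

VAL = 0x3b

[0] flags=1000 → (cmp)
[1] flags=1000 NE?T → r2=0x3b
[2] flags=1000 LS?T → r0=0x9a
[3] flags=1000 → (cmp)
[4] flags=1000 CS?F → skip
[5] flags=1000 VS?F → skip
[6] flags=1000 VS?F → skip
[7] flags=0000 → (cmp)
[8] flags=0000 MI?F → skip
[9] flags=0000 VC?T → r3=0x45
[10] flags=0000 GE?T → r1=0xc8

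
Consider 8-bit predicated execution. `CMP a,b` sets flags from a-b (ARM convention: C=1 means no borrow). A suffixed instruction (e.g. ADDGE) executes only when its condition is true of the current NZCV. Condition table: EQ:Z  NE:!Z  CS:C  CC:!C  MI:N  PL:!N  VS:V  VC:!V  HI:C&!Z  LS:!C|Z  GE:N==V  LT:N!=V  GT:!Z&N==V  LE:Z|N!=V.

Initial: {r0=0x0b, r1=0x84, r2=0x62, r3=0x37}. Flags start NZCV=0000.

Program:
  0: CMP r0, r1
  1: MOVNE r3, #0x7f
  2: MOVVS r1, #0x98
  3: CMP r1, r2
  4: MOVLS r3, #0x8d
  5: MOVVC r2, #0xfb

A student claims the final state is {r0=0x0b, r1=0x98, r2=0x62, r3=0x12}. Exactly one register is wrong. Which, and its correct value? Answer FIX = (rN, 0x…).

0: ✓ CMP  NZCV=1001
1: ✓ MOVNE  r3←0x7f
2: ✓ MOVVS  r1←0x98
3: ✓ CMP  NZCV=0011
4: · MOVLS
5: · MOVVC

FIX = (r3, 0x7f)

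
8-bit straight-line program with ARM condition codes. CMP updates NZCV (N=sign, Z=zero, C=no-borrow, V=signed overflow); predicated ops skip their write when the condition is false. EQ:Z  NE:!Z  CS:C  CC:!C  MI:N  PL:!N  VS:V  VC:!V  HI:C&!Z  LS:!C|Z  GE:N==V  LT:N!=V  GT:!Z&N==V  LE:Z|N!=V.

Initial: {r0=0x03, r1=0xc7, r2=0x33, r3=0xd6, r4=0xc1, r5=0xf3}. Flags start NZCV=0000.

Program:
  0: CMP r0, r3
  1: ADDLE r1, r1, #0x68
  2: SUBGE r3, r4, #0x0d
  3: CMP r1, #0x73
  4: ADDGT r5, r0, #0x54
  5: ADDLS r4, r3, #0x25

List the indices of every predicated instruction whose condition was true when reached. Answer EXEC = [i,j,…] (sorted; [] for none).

0: ✓ CMP  NZCV=0000
1: · ADDLE
2: ✓ SUBGE  r3←0xb4
3: ✓ CMP  NZCV=0011
4: · ADDGT
5: · ADDLS

EXEC = [2]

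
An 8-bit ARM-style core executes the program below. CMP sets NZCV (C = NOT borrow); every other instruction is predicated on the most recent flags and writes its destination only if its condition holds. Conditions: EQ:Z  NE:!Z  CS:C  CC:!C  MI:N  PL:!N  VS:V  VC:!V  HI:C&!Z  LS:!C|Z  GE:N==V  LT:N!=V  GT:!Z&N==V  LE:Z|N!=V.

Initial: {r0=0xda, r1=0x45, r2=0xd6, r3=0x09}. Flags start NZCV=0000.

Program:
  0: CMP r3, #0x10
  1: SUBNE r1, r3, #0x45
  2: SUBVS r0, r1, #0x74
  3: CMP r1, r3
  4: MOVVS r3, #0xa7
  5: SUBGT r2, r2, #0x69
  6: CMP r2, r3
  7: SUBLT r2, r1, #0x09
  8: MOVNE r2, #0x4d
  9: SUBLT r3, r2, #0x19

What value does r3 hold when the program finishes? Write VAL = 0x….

VAL = 0x34

[0] flags=1000 → (cmp)
[1] flags=1000 NE?T → r1=0xc4
[2] flags=1000 VS?F → skip
[3] flags=1010 → (cmp)
[4] flags=1010 VS?F → skip
[5] flags=1010 GT?F → skip
[6] flags=1010 → (cmp)
[7] flags=1010 LT?T → r2=0xbb
[8] flags=1010 NE?T → r2=0x4d
[9] flags=1010 LT?T → r3=0x34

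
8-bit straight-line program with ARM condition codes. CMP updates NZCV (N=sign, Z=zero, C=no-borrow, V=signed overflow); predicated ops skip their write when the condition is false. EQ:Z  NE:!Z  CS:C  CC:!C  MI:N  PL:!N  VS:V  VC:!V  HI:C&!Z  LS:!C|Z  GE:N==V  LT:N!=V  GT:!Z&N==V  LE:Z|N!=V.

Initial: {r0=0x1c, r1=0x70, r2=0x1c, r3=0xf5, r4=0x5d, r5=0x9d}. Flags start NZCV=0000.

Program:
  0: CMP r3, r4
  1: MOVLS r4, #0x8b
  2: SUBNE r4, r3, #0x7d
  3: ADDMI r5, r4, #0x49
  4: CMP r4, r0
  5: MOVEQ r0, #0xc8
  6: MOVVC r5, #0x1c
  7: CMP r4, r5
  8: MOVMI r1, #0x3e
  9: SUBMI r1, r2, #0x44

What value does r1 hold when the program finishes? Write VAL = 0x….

0: ✓ CMP  NZCV=1010
1: · MOVLS
2: ✓ SUBNE  r4←0x78
3: ✓ ADDMI  r5←0xc1
4: ✓ CMP  NZCV=0010
5: · MOVEQ
6: ✓ MOVVC  r5←0x1c
7: ✓ CMP  NZCV=0010
8: · MOVMI
9: · SUBMI

VAL = 0x70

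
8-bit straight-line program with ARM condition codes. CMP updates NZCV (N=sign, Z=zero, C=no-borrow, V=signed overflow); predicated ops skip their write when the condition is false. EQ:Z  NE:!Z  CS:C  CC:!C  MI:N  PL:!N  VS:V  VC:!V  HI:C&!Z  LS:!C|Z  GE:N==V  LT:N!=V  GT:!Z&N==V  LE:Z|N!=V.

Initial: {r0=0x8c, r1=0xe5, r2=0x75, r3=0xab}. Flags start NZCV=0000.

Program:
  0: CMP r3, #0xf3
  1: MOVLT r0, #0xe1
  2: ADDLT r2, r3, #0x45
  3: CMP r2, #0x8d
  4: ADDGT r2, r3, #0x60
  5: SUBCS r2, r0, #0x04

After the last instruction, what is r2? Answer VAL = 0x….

VAL = 0xdd

[0] flags=1000 → (cmp)
[1] flags=1000 LT?T → r0=0xe1
[2] flags=1000 LT?T → r2=0xf0
[3] flags=0010 → (cmp)
[4] flags=0010 GT?T → r2=0x0b
[5] flags=0010 CS?T → r2=0xdd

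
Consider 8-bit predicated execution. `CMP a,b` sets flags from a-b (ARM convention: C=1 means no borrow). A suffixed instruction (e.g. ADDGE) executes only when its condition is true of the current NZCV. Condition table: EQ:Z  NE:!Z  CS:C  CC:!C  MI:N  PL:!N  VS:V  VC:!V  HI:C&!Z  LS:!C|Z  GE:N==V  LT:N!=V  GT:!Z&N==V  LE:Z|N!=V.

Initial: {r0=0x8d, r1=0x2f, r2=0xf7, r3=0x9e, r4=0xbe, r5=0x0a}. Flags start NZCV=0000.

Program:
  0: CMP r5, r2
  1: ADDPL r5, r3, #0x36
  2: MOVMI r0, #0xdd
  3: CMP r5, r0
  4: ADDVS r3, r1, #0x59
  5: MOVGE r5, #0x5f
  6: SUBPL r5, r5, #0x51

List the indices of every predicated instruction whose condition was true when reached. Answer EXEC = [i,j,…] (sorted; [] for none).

[0] flags=0000 → (cmp)
[1] flags=0000 PL?T → r5=0xd4
[2] flags=0000 MI?F → skip
[3] flags=0010 → (cmp)
[4] flags=0010 VS?F → skip
[5] flags=0010 GE?T → r5=0x5f
[6] flags=0010 PL?T → r5=0x0e

EXEC = [1,5,6]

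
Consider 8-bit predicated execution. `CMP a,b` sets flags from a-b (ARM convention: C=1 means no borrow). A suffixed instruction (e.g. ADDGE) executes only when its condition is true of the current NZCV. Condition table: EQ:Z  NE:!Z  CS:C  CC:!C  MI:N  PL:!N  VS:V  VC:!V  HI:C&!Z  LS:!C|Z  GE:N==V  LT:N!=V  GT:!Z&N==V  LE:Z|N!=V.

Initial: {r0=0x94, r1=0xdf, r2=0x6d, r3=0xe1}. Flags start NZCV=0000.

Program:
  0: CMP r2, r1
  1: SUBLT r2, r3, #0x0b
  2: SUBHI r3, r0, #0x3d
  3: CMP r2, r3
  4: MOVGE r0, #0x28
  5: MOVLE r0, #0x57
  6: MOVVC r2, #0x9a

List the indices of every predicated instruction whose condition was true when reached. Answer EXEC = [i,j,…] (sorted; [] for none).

EXEC = [4]

0: ✓ CMP  NZCV=1001
1: · SUBLT
2: · SUBHI
3: ✓ CMP  NZCV=1001
4: ✓ MOVGE  r0←0x28
5: · MOVLE
6: · MOVVC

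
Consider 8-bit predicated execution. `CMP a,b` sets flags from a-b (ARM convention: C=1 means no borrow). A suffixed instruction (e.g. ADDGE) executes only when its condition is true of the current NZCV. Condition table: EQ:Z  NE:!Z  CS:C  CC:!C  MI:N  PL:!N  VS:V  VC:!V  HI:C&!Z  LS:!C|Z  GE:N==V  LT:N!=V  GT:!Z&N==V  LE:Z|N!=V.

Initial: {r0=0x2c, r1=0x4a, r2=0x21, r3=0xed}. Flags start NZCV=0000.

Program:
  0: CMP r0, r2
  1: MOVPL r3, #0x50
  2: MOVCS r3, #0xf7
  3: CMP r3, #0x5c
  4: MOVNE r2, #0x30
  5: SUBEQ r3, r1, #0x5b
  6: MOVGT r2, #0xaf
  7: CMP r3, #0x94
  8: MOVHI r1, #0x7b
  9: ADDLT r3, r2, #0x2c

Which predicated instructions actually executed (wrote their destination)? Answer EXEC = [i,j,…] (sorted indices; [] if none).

EXEC = [1,2,4,8]

[0] flags=0010 → (cmp)
[1] flags=0010 PL?T → r3=0x50
[2] flags=0010 CS?T → r3=0xf7
[3] flags=1010 → (cmp)
[4] flags=1010 NE?T → r2=0x30
[5] flags=1010 EQ?F → skip
[6] flags=1010 GT?F → skip
[7] flags=0010 → (cmp)
[8] flags=0010 HI?T → r1=0x7b
[9] flags=0010 LT?F → skip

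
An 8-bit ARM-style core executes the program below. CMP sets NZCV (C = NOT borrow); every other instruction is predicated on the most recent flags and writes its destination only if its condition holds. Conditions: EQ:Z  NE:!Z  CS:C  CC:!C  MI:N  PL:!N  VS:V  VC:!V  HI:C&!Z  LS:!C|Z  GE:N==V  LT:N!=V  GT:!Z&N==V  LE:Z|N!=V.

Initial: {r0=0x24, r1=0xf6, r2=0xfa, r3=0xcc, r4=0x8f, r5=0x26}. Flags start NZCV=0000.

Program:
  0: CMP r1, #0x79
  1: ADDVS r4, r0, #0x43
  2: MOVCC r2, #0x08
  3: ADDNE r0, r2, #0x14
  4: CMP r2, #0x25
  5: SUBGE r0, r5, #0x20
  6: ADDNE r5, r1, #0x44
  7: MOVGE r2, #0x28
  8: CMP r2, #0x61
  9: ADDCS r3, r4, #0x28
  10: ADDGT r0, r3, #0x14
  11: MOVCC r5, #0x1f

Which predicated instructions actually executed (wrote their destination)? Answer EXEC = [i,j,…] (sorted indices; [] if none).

EXEC = [1,3,6,9]

0: ✓ CMP  NZCV=0011
1: ✓ ADDVS  r4←0x67
2: · MOVCC
3: ✓ ADDNE  r0←0x0e
4: ✓ CMP  NZCV=1010
5: · SUBGE
6: ✓ ADDNE  r5←0x3a
7: · MOVGE
8: ✓ CMP  NZCV=1010
9: ✓ ADDCS  r3←0x8f
10: · ADDGT
11: · MOVCC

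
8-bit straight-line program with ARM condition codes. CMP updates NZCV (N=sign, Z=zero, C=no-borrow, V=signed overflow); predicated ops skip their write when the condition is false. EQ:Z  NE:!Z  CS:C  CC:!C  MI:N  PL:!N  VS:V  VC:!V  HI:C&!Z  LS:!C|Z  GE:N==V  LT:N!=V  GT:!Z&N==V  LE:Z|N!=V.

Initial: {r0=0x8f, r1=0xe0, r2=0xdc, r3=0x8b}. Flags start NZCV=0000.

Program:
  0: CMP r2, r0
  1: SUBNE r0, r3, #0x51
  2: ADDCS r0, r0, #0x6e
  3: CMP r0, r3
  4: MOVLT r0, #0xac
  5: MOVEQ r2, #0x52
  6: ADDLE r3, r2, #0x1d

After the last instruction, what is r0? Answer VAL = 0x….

VAL = 0xa8

[0] flags=0010 → (cmp)
[1] flags=0010 NE?T → r0=0x3a
[2] flags=0010 CS?T → r0=0xa8
[3] flags=0010 → (cmp)
[4] flags=0010 LT?F → skip
[5] flags=0010 EQ?F → skip
[6] flags=0010 LE?F → skip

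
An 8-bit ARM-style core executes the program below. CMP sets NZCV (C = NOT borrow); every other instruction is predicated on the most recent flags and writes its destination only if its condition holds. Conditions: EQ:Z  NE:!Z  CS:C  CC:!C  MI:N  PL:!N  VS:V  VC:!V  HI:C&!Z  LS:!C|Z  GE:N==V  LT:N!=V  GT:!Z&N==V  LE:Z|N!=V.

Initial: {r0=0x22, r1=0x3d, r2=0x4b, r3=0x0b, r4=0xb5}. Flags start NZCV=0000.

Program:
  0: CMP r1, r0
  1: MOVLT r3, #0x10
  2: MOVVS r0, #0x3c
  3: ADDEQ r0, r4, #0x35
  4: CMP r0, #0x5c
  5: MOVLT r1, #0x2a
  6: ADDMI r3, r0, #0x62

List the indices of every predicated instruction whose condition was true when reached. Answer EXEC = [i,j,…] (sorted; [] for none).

EXEC = [5,6]

0: ✓ CMP  NZCV=0010
1: · MOVLT
2: · MOVVS
3: · ADDEQ
4: ✓ CMP  NZCV=1000
5: ✓ MOVLT  r1←0x2a
6: ✓ ADDMI  r3←0x84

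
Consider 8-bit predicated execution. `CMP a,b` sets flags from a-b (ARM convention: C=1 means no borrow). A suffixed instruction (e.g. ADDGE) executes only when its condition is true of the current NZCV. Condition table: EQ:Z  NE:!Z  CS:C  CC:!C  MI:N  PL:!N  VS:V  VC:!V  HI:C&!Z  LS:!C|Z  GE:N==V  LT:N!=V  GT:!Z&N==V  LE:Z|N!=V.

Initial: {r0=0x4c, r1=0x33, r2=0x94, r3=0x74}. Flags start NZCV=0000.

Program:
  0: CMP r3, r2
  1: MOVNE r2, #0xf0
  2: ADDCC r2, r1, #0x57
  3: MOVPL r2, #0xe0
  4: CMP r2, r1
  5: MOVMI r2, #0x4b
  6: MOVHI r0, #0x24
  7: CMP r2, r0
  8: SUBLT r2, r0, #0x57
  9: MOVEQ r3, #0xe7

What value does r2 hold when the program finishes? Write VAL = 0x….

[0] flags=1001 → (cmp)
[1] flags=1001 NE?T → r2=0xf0
[2] flags=1001 CC?T → r2=0x8a
[3] flags=1001 PL?F → skip
[4] flags=0011 → (cmp)
[5] flags=0011 MI?F → skip
[6] flags=0011 HI?T → r0=0x24
[7] flags=0011 → (cmp)
[8] flags=0011 LT?T → r2=0xcd
[9] flags=0011 EQ?F → skip

VAL = 0xcd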